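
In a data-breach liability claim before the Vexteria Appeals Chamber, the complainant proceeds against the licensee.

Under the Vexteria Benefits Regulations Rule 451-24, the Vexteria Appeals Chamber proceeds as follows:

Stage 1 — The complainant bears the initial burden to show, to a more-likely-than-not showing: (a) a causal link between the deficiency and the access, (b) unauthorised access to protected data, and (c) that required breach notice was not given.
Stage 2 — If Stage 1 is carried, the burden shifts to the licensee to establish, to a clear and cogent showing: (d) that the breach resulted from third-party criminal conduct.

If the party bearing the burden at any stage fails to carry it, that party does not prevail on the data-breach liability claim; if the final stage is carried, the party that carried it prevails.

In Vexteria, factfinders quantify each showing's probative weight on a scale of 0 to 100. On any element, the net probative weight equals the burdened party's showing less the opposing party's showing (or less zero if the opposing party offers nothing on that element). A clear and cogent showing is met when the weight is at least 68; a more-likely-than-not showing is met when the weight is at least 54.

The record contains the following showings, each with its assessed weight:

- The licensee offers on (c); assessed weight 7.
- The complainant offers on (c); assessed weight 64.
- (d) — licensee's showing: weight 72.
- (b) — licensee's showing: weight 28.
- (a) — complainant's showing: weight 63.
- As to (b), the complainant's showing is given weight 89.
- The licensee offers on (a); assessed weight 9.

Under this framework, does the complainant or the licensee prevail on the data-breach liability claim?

At Stage 1 the complainant must meet a more-likely-than-not showing (weight is at least 54): on (a) the weight is 63 less the opposing 9 gives net 54, ≥ 54, so (a) meets the standard; on (b) the weight is 89 less the opposing 28 gives net 61, which does reach 54, so (b) meets the standard; on (c) the weight is 64 less the opposing 7 gives net 57, ≥ 54, so (c) meets the standard.
  The complainant carries Stage 1; the licensee now bears the burden.
At Stage 2 the licensee must meet a clear and cogent showing (weight is at least 68): on (d) the weight is 72, which does reach 68, so (d) meets the standard.
  All elements met at the final stage.
Every stage carried; the licensee prevails.

licensee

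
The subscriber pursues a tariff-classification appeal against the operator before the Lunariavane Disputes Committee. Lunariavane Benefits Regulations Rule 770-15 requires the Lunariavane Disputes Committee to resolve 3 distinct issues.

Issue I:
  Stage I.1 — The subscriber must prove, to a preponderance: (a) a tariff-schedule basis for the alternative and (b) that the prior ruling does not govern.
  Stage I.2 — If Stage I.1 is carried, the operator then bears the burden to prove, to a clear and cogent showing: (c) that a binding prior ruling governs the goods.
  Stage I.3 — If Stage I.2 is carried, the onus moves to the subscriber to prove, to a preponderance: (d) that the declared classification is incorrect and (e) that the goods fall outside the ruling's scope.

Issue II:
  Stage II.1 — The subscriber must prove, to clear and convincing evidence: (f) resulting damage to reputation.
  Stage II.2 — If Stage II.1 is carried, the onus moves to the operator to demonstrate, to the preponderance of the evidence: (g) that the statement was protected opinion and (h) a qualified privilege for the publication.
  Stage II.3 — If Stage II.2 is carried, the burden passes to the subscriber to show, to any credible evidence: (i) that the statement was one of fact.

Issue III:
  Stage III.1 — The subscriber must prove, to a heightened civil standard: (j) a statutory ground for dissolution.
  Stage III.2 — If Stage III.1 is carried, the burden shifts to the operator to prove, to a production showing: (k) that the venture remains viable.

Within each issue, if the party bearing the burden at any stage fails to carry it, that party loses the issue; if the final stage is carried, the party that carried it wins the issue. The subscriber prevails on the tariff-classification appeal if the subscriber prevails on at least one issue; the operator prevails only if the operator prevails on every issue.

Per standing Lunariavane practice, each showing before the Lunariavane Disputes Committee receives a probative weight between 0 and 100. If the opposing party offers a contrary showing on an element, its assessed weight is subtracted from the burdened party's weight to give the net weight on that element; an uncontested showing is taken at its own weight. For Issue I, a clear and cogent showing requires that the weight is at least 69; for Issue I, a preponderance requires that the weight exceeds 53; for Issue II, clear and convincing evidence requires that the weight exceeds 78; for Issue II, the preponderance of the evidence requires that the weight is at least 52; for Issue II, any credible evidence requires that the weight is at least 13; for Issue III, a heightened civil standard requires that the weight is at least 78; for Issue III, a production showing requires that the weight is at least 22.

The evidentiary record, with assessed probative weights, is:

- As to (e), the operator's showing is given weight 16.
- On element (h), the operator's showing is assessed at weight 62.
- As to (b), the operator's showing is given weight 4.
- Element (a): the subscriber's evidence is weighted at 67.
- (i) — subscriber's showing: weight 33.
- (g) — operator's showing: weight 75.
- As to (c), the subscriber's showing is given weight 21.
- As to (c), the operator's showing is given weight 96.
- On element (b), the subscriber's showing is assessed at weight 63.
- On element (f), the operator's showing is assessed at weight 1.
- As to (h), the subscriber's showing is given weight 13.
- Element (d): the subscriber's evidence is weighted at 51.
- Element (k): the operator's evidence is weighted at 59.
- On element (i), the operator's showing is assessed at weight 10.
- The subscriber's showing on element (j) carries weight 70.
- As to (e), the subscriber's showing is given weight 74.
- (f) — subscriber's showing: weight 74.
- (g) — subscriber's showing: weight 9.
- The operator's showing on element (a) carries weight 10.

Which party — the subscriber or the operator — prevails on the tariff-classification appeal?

operator

— Issue I —
At Stage I.1 the subscriber must meet a preponderance (weight exceeds 53): on (a) the weight is 67 less the opposing 10 gives net 57, > 53, so (a) meets the standard; on (b) the weight is 63 less the opposing 4 gives net 59, which does exceed 53, so (b) meets the standard.
  The subscriber carries Stage I.1; the operator now bears the burden.
At Stage I.2 the operator must meet a clear and cogent showing (weight is at least 69): on (c) the weight is 96 less the opposing 21 gives net 75, which does reach 69, so (c) meets the standard.
  Stage I.2 is satisfied; the onus moves to the subscriber.
At Stage I.3 the subscriber must meet a preponderance (weight exceeds 53): on (d) the weight is 51, which does not exceed 53, so (d) does not meet the standard; on (e) the weight is 74 less the opposing 16 gives net 58, which does exceed 53, so (e) meets the standard.
  Stage I.3 not carried; the subscriber fails its burden.
The analysis ends at Stage I.3; the operator prevails on this issue.
— Issue II —
Stage II.1 — burden on subscriber; standard: clear and convincing evidence (weight exceeds 78).
    (f): 74 − 1 = 73 ≤ 78 [not met]
  The subscriber does not carry Stage II.1.
The analysis ends at Stage II.1; the operator prevails on this issue.
— Issue III —
Stage III.1 (subscriber, a heightened civil standard, weight is at least 78): (j) 70 < 78 — fails.
  Stage III.1 not carried; the subscriber fails its burden.
So the operator prevails on this issue.
Per-issue: Issue I → operator; Issue II → operator; Issue III → operator. The subscriber must prevail on at least one issue; overall, the operator prevails.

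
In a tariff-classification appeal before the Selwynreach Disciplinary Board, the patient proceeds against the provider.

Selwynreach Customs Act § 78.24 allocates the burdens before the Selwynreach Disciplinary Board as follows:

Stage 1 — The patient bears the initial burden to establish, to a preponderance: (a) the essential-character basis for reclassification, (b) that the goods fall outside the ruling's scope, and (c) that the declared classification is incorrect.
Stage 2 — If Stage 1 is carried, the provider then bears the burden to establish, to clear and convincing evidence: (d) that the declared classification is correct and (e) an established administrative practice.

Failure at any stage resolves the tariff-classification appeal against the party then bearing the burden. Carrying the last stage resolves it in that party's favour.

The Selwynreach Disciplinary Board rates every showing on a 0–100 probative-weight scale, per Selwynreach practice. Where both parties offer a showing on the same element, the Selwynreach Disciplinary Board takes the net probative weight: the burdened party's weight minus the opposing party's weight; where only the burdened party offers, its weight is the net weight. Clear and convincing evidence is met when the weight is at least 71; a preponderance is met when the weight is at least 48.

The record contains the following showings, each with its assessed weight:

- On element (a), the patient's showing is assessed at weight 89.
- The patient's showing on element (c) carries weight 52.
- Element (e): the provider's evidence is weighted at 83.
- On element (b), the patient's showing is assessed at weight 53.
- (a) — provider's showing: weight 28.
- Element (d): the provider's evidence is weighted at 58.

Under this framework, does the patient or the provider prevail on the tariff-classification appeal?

patient

At Stage 1 the patient must meet a preponderance (weight is at least 48): on (a) the weight is 89 less the opposing 28 gives net 61, which does reach 48, so (a) meets the standard; on (b) the weight is 53, ≥ 48, so (b) meets the standard; on (c) the weight is 52, ≥ 48, so (c) meets the standard.
  Stage 1 carried; the burden shifts to the provider.
At Stage 2 the provider must meet clear and convincing evidence (weight is at least 71): on (d) the weight is 58, which does not reach 71, so (d) does not meet the standard; on (e) the weight is 83, which does reach 71, so (e) meets the standard.
  The provider does not carry Stage 2.
The analysis ends at Stage 2; the patient prevails.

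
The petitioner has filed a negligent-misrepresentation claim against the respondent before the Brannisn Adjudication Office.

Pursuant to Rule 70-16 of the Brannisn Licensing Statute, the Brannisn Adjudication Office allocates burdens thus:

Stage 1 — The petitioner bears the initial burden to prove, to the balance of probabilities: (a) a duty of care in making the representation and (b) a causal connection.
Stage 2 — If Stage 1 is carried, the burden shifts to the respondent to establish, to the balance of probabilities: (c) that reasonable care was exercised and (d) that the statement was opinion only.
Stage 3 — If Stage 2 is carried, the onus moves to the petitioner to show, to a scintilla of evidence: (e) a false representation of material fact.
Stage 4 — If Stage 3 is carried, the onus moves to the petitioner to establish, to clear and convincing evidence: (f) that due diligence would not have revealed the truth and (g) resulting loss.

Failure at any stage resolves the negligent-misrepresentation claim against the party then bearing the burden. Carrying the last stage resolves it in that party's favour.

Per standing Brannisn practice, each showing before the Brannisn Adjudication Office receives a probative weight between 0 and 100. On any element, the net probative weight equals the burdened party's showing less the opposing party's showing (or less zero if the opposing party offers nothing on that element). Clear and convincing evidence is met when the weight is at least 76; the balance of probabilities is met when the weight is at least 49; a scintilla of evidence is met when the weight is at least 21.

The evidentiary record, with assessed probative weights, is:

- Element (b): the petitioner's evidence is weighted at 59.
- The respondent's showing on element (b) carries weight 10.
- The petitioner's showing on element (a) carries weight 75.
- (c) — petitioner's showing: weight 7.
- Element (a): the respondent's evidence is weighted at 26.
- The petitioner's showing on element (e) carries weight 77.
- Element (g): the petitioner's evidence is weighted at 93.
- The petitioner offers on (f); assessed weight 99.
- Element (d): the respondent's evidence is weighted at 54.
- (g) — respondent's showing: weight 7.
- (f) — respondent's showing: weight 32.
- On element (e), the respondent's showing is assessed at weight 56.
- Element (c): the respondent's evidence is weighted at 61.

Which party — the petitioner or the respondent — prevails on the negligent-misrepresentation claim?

respondent

Stage 1 (petitioner, the balance of probabilities, weight is at least 49): (a) net 75−26=49 ≥ 49 — meets; (b) net 59−10=49 ≥ 49 — meets.
  Stage 1 carried; the burden shifts to the respondent.
Stage 2 (respondent, the balance of probabilities, weight is at least 49): (c) net 61−7=54 ≥ 49 — meets; (d) 54 ≥ 49 — meets.
  The respondent carries Stage 2; the petitioner now bears the burden.
Stage 3 (petitioner, a scintilla of evidence, weight is at least 21): (e) net 77−56=21 ≥ 21 — meets.
  All elements met. The petitioner retains the burden for Stage 4.
Stage 4 (petitioner, clear and convincing evidence, weight is at least 76): (f) net 99−32=67 < 76 — fails; (g) net 93−7=86 ≥ 76 — meets.
  Stage 4 not carried; the petitioner fails its burden.
So the respondent prevails.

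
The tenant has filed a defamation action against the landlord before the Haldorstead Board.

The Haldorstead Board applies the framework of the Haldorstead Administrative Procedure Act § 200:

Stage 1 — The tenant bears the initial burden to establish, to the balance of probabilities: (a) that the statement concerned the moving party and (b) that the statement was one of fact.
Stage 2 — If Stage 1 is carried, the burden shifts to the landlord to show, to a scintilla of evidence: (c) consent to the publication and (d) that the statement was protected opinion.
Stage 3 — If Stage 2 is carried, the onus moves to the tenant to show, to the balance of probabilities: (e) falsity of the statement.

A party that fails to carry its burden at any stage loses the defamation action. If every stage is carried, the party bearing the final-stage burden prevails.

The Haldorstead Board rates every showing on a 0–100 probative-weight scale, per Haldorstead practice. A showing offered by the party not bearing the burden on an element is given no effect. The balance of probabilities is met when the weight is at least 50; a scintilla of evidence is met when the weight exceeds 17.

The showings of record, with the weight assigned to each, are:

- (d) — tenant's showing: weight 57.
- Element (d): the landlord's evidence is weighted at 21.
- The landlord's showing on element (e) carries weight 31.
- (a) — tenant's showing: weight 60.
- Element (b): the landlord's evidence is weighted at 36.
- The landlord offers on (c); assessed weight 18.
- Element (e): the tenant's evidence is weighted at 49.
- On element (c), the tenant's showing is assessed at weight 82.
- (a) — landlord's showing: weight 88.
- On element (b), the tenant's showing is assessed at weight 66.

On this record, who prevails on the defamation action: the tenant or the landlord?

landlord

At Stage 1 the tenant must meet the balance of probabilities (weight is at least 50): on (a) the weight is 60 (the landlord's 88 is given no effect), which does reach 50, so (a) meets the standard; on (b) the weight is 66 (the landlord's 36 is given no effect), which does reach 50, so (b) meets the standard.
  All elements met. The burden passes to the landlord.
At Stage 2 the landlord must meet a scintilla of evidence (weight exceeds 17): on (c) the weight is 18 (the tenant's 82 is given no effect), which does exceed 17, so (c) meets the standard; on (d) the weight is 21 (the tenant's 57 is given no effect), > 17, so (d) meets the standard.
  The landlord carries Stage 2; the tenant now bears the burden.
At Stage 3 the tenant must meet the balance of probabilities (weight is at least 50): on (e) the weight is 49 (the landlord's 31 is given no effect), < 50, so (e) does not meet the standard.
  Not every element is met, so the tenant fails to carry Stage 3.
The analysis ends at Stage 3; the landlord prevails.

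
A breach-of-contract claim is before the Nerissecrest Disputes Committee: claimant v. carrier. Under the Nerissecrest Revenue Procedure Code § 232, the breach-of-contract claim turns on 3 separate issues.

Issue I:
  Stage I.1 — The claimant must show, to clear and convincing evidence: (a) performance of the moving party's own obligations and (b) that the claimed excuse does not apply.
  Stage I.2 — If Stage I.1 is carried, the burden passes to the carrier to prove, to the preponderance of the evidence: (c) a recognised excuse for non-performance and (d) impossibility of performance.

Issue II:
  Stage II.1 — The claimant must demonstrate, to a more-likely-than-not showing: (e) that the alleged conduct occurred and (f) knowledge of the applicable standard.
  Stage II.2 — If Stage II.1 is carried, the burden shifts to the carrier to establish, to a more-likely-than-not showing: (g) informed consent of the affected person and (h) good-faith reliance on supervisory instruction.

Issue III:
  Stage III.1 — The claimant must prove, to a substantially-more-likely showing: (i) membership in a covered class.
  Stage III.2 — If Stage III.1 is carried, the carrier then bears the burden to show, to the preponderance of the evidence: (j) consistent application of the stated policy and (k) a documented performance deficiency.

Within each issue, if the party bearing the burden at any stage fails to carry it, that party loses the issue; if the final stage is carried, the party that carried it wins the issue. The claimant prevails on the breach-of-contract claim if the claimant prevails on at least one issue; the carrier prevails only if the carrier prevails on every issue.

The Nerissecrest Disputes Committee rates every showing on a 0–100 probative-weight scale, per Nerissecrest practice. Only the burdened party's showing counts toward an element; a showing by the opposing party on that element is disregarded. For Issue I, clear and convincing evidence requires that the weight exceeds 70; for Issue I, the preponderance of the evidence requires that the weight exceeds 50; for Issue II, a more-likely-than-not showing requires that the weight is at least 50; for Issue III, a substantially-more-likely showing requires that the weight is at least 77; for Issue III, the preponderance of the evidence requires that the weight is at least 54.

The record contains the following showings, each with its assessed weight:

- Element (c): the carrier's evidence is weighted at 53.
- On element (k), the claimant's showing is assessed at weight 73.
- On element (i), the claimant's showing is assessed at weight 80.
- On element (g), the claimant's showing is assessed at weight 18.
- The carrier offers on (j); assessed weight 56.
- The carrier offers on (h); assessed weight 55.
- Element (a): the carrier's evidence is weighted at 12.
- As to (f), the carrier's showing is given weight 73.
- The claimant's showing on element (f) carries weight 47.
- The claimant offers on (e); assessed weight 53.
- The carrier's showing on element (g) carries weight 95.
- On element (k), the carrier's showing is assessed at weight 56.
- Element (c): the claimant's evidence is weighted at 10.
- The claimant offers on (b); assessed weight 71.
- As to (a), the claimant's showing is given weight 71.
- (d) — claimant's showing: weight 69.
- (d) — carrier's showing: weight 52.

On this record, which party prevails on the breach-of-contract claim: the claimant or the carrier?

— Issue I —
At Stage I.1 the claimant must meet clear and convincing evidence (weight exceeds 70): on (a) the weight is 71 (the carrier's 12 is given no effect), which does exceed 70, so (a) meets the standard; on (b) the weight is 71, which does exceed 70, so (b) meets the standard.
  Stage I.1 carried; the burden shifts to the carrier.
At Stage I.2 the carrier must meet the preponderance of the evidence (weight exceeds 50): on (c) the weight is 53 (the claimant's 10 is given no effect), which does exceed 50, so (c) meets the standard; on (d) the weight is 52 (the claimant's 69 is given no effect), > 50, so (d) meets the standard.
  The carrier carries the last stage.
Every stage carried; the carrier prevails on this issue.
— Issue II —
Stage II.1 — burden on claimant; standard: a more-likely-than-not showing (weight is at least 50).
    (e): 53 ≥ 50 [met]
    (f): 47 (carrier's 73 disregarded) < 50 [not met]
  Not every element is met, so the claimant fails to carry Stage II.1.
The analysis ends at Stage II.1; the carrier prevails on this issue.
— Issue III —
Stage III.1 — burden on claimant; standard: a substantially-more-likely showing (weight is at least 77).
    (i): 80 ≥ 77 [met]
  Stage III.1 carried; the burden shifts to the carrier.
Stage III.2 — burden on carrier; standard: the preponderance of the evidence (weight is at least 54).
    (j): 56 ≥ 54 [met]
    (k): 56 (claimant's 73 disregarded) ≥ 54 [met]
  The carrier carries the last stage.
Every stage carried; the carrier prevails on this issue.
Per-issue: Issue I → carrier; Issue II → carrier; Issue III → carrier. The claimant must prevail on at least one issue; overall, the carrier prevails.

carrier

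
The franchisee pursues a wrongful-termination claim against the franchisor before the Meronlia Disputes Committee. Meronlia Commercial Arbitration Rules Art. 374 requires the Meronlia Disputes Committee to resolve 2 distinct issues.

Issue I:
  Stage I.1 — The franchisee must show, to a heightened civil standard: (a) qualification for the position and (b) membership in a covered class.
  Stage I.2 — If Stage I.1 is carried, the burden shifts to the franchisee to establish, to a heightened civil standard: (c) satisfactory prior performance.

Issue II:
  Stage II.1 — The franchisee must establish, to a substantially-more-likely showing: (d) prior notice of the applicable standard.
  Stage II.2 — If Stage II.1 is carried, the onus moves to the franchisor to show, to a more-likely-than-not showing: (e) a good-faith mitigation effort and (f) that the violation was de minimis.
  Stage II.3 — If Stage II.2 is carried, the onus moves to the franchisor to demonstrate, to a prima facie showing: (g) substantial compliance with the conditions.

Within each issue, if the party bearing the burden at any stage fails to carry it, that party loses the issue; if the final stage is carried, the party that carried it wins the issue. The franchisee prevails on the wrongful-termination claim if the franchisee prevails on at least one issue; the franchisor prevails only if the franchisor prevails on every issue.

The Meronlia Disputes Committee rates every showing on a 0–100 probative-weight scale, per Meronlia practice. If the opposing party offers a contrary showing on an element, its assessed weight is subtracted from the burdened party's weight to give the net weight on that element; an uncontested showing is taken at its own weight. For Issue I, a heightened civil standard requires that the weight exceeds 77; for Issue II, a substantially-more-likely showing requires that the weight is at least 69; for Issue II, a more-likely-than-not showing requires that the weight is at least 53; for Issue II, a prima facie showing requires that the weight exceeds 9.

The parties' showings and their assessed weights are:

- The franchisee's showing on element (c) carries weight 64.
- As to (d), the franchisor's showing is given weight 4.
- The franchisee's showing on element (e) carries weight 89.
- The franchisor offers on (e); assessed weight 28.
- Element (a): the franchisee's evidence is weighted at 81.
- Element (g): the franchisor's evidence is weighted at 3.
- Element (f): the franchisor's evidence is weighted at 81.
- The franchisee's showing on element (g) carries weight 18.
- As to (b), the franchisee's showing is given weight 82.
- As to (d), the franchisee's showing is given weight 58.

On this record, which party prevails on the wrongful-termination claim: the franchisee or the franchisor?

franchisor

— Issue I —
Stage I.1 (franchisee, a heightened civil standard, weight exceeds 77): (a) 81 > 77 — meets; (b) 82 > 77 — meets.
  Stage I.1 is satisfied; the franchisee continues to bear the burden.
Stage I.2 (franchisee, a heightened civil standard, weight exceeds 77): (c) 64 ≤ 77 — fails.
  The franchisee does not carry Stage I.2.
The franchisor prevails on this issue.
— Issue II —
At Stage II.1 the franchisee must meet a substantially-more-likely showing (weight is at least 69): on (d) the weight is 58 less the opposing 4 gives net 54, < 69, so (d) does not meet the standard.
  Stage II.1 not carried; the franchisee fails its burden.
The franchisor prevails on this issue.
Per-issue: Issue I → franchisor; Issue II → franchisor. The franchisee must prevail on at least one issue; overall, the franchisor prevails.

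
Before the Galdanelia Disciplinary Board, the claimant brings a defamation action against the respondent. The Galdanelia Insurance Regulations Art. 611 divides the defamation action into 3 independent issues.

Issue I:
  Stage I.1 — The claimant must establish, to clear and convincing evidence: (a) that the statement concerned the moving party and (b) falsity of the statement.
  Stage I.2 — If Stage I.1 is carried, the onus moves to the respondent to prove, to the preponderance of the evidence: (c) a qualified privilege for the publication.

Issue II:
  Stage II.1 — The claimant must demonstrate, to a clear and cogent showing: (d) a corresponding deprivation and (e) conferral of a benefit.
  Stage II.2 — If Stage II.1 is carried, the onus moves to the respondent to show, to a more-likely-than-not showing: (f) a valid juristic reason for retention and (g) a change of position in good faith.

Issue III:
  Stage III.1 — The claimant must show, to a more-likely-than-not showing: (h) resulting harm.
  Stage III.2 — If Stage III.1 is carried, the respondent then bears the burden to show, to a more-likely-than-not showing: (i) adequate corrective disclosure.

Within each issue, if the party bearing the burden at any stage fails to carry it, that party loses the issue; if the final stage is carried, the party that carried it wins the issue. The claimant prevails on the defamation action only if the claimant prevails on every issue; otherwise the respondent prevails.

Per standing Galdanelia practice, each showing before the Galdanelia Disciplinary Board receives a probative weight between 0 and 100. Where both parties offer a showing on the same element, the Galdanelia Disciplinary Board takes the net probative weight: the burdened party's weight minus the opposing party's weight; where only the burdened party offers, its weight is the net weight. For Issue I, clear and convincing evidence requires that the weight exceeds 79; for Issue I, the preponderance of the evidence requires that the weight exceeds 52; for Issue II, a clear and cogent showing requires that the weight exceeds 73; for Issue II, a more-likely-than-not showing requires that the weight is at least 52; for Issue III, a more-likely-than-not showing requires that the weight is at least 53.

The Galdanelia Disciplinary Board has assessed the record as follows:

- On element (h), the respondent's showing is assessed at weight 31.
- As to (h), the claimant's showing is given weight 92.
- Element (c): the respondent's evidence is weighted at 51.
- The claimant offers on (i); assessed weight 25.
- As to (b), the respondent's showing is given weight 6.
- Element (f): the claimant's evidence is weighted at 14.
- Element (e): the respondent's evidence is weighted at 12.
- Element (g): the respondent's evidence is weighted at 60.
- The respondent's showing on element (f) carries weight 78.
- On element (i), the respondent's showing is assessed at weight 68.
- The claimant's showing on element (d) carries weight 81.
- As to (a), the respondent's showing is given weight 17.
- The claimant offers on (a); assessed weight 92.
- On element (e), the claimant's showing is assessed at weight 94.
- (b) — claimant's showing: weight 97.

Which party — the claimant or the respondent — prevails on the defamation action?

respondent

— Issue I —
Stage I.1 (claimant, clear and convincing evidence, weight exceeds 79): (a) net 92−17=75 ≤ 79 — fails; (b) net 97−6=91 > 79 — meets.
  The claimant does not carry Stage I.1.
The respondent prevails on this issue.
— Issue II —
At Stage II.1 the claimant must meet a clear and cogent showing (weight exceeds 73): on (d) the weight is 81, which does exceed 73, so (d) meets the standard; on (e) the weight is 94 less the opposing 12 gives net 82, > 73, so (e) meets the standard.
  All elements met. The burden passes to the respondent.
At Stage II.2 the respondent must meet a more-likely-than-not showing (weight is at least 52): on (f) the weight is 78 less the opposing 14 gives net 64, ≥ 52, so (f) meets the standard; on (g) the weight is 60, which does reach 52, so (g) meets the standard.
  Stage II.2 carried; the final stage is satisfied.
Every stage carried; the respondent prevails on this issue.
— Issue III —
Stage III.1 (claimant, a more-likely-than-not showing, weight is at least 53): (h) net 92−31=61 ≥ 53 — meets.
  The claimant carries Stage III.1; the respondent now bears the burden.
Stage III.2 (respondent, a more-likely-than-not showing, weight is at least 53): (i) net 68−25=43 < 53 — fails.
  The respondent does not carry Stage III.2.
The claimant prevails on this issue.
Per-issue: Issue I → respondent; Issue II → respondent; Issue III → claimant. The claimant must prevail on every issue; overall, the respondent prevails.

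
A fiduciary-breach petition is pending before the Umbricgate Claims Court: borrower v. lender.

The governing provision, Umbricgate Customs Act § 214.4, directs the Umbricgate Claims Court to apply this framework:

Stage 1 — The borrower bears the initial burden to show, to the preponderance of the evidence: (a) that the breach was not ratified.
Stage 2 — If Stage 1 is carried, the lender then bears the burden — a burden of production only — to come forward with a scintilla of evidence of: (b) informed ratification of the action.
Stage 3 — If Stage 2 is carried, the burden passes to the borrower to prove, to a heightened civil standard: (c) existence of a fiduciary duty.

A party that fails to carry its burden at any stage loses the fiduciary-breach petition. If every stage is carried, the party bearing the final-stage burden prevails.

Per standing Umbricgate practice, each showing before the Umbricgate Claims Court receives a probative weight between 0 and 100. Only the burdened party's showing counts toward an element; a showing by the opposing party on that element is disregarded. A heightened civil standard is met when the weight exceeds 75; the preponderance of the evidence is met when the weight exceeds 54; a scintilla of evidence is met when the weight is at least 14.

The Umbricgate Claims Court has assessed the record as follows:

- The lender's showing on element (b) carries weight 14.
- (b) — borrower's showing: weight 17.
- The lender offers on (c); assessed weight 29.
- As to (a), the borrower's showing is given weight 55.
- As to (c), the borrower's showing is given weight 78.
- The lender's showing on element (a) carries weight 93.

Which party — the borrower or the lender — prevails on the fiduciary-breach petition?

Stage 1 (borrower, the preponderance of the evidence, weight exceeds 54): (a) 55 (lender's 93 disregarded) > 54 — meets.
  All elements met. The burden passes to the lender.
Stage 2 (lender, a scintilla of evidence, weight is at least 14): (b) 14 (borrower's 17 disregarded) ≥ 14 — meets.
  The lender carries Stage 2; the borrower now bears the burden.
Stage 3 (borrower, a heightened civil standard, weight exceeds 75): (c) 78 (lender's 29 disregarded) > 75 — meets.
  All elements met at the final stage.
With every stage satisfied, the borrower prevails.

borrower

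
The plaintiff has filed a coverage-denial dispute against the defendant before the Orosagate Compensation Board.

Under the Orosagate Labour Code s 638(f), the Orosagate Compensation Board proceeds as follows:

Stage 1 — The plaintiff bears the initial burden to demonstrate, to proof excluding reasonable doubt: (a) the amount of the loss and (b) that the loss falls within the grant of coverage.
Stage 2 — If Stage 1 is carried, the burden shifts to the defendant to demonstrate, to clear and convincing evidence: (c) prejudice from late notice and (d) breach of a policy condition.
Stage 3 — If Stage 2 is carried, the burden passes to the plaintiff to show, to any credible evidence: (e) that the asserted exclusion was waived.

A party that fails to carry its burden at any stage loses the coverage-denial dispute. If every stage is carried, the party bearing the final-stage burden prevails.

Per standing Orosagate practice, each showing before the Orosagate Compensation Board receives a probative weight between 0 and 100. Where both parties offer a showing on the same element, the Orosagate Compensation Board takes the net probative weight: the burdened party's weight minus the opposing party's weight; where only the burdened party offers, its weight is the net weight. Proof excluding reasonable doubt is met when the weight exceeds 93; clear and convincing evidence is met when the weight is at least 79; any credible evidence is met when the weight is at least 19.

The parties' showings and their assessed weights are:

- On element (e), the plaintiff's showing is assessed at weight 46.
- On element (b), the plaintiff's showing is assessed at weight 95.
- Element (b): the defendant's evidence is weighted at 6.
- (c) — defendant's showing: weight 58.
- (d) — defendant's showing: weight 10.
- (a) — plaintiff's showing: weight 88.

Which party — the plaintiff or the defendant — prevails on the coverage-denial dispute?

defendant

At Stage 1 the plaintiff must meet proof excluding reasonable doubt (weight exceeds 93): on (a) the weight is 88, which does not exceed 93, so (a) does not meet the standard; on (b) the weight is 95 less the opposing 6 gives net 89, ≤ 93, so (b) does not meet the standard.
  Stage 1 not carried; the plaintiff fails its burden.
The analysis ends at Stage 1; the defendant prevails.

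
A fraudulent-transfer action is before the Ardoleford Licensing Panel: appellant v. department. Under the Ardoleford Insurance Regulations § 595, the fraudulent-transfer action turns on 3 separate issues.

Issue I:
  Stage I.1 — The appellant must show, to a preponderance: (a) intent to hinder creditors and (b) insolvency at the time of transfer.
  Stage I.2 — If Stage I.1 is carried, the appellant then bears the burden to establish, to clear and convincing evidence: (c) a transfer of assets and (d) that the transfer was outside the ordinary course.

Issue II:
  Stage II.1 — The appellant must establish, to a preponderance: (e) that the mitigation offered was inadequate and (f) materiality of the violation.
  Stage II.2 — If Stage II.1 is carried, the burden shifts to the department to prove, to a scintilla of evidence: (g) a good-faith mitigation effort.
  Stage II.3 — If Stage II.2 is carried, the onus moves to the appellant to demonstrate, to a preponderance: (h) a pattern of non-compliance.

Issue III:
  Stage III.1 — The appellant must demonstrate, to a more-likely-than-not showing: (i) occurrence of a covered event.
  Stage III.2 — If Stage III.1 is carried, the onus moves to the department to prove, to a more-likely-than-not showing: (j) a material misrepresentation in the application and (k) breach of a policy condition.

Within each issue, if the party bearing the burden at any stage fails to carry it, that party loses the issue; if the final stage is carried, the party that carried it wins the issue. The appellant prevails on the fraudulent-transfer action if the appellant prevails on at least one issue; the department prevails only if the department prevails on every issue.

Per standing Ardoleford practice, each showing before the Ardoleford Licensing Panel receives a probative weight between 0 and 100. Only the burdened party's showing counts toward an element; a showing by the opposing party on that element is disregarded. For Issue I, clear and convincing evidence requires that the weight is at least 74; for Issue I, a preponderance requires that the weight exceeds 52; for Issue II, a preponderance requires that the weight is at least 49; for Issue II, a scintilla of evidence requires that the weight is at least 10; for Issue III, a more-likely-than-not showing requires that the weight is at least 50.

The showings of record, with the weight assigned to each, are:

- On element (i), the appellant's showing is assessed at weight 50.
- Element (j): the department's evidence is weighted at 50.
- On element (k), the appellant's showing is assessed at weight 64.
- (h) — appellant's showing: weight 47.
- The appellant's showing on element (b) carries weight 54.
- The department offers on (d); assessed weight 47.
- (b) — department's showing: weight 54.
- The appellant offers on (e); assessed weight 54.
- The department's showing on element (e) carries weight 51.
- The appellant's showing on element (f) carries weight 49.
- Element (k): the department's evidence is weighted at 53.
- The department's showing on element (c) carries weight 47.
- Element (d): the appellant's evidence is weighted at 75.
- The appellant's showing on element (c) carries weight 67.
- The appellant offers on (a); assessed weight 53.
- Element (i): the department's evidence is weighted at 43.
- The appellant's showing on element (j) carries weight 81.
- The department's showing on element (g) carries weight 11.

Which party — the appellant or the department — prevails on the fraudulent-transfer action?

— Issue I —
Stage I.1 — burden on appellant; standard: a preponderance (weight exceeds 52).
    (a): 53 > 52 [met]
    (b): 54 (department's 54 disregarded) > 52 [met]
  Stage I.1 carried; the burden remains with the appellant.
Stage I.2 — burden on appellant; standard: clear and convincing evidence (weight is at least 74).
    (c): 67 (department's 47 disregarded) < 74 [not met]
    (d): 75 (department's 47 disregarded) ≥ 74 [met]
  Stage I.2 not carried; the appellant fails its burden.
The department prevails on this issue.
— Issue II —
Stage II.1 — burden on appellant; standard: a preponderance (weight is at least 49).
    (e): 54 (department's 51 disregarded) ≥ 49 [met]
    (f): 49 ≥ 49 [met]
  Stage II.1 is satisfied; the onus moves to the department.
Stage II.2 — burden on department; standard: a scintilla of evidence (weight is at least 10).
    (g): 11 ≥ 10 [met]
  Stage II.2 is satisfied; the onus moves to the appellant.
Stage II.3 — burden on appellant; standard: a preponderance (weight is at least 49).
    (h): 47 < 49 [not met]
  The appellant does not carry Stage II.3.
So the department prevails on this issue.
— Issue III —
Stage III.1 (appellant, a more-likely-than-not showing, weight is at least 50): (i) 50 (department's 43 disregarded) ≥ 50 — meets.
  Stage III.1 carried; the burden shifts to the department.
Stage III.2 (department, a more-likely-than-not showing, weight is at least 50): (j) 50 (appellant's 81 disregarded) ≥ 50 — meets; (k) 53 (appellant's 64 disregarded) ≥ 50 — meets.
  The department carries the last stage.
With every stage satisfied, the department prevails on this issue.
Per-issue: Issue I → department; Issue II → department; Issue III → department. The appellant must prevail on at least one issue; overall, the department prevails.

department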